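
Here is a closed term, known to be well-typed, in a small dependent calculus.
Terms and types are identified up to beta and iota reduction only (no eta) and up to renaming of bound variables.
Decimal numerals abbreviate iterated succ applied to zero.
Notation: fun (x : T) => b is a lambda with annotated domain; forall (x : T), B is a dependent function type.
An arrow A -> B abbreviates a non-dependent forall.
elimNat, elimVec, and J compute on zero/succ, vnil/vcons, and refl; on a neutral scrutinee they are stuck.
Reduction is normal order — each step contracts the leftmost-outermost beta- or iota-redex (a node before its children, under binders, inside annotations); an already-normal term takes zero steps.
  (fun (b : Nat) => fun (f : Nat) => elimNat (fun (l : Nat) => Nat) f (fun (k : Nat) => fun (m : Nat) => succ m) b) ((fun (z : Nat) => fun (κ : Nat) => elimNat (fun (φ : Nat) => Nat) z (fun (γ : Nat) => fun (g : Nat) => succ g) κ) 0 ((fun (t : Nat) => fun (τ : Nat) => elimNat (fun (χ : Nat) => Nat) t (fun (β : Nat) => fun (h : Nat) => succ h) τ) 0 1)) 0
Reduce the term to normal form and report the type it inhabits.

normal form:
  1
the term's type:
  Nat
observation: the first redex contracted is a beta-redex; the normal form is reached in 18 normal-order steps.


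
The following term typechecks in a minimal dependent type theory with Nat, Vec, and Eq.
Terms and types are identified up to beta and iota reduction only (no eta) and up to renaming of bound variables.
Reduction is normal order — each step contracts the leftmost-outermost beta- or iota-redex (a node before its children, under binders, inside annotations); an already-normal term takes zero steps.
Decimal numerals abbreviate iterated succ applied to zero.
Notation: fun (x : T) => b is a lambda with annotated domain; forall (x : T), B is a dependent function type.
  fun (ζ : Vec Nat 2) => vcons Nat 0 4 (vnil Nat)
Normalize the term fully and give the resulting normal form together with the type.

reduced normal form:
  fun (ζ : Vec Nat 2) => vcons Nat 0 4 (vnil Nat)
inferred type:
  forall (ζ : Vec Nat 2), Vec Nat 1
observation: no redex remains anywhere in the term; it is its own normal form.


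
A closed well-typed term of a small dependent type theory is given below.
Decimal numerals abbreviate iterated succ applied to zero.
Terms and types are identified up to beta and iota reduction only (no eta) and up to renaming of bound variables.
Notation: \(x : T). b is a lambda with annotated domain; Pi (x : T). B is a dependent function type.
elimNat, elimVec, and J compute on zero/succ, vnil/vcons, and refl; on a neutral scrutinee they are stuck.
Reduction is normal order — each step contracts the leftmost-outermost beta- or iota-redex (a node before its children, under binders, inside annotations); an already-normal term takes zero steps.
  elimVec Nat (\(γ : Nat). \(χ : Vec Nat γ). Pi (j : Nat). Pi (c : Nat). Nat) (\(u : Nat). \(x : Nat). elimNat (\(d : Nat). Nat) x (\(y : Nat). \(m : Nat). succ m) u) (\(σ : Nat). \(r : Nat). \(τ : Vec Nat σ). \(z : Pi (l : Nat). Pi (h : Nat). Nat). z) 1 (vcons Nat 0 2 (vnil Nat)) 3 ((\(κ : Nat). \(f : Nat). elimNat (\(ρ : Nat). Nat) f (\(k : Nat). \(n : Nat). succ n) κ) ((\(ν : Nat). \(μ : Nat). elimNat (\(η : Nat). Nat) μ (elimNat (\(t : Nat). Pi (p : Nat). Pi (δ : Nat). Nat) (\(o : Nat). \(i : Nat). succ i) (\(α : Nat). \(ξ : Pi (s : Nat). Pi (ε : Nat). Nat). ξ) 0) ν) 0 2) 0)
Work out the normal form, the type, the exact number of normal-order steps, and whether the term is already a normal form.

resulting normal form:
  5
type:
  Nat
steps to reach normal form (normal order): 30
started in normal form: no
first redex: an elimVec iota-redex


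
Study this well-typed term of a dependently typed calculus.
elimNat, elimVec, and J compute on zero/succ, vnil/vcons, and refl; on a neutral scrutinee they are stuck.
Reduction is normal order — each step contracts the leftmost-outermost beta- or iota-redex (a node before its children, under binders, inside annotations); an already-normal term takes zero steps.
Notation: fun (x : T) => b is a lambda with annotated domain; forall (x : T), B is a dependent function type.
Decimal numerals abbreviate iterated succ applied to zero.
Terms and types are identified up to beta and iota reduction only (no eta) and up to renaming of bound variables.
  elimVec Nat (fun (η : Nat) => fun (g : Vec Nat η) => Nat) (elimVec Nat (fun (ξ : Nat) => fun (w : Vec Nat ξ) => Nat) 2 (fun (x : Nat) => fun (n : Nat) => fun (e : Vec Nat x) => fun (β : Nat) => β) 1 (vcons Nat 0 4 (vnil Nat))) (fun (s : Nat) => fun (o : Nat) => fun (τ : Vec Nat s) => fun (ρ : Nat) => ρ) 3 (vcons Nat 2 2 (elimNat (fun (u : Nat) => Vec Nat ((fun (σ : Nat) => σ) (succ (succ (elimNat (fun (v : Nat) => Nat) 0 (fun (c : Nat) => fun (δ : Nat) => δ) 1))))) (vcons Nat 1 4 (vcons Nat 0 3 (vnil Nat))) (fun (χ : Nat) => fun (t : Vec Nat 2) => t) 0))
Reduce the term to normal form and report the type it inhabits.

reduced normal form:
  2
type:
  Nat
observation: 23 normal-order steps separate the term from its normal form.


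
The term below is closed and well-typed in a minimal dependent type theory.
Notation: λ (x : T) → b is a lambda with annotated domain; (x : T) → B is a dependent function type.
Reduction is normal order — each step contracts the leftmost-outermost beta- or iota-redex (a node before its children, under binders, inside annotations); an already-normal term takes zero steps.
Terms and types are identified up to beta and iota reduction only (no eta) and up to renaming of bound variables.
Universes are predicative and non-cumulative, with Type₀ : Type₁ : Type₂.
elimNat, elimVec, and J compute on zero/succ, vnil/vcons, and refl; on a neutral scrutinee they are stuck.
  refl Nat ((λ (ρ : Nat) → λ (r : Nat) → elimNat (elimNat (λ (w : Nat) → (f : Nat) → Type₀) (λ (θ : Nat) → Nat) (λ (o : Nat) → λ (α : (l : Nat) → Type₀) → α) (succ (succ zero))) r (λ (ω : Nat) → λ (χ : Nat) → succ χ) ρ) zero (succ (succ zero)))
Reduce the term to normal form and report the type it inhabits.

reduced normal form:
  refl Nat (succ (succ zero))
type:
  Eq Nat (succ (succ zero)) (succ (succ zero))
observation: reduction starts at a beta-redex, and 3 normal-order steps reach the normal form.


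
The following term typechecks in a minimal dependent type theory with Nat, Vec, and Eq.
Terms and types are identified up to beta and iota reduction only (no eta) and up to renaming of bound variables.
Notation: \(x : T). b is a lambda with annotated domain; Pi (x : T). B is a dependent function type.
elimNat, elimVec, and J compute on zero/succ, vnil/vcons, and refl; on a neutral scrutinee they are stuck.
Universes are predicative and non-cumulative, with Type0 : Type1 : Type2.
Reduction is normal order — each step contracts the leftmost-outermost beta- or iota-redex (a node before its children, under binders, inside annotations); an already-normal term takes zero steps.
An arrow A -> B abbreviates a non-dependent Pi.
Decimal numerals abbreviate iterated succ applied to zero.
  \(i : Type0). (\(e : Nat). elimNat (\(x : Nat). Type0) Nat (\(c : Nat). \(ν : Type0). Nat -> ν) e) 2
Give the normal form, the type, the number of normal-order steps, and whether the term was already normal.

normal form:
  \(i : Type0). Nat -> Nat -> Nat
inferred type:
  Type0 -> Type0
normal-order step count: 8
already normal: no
first redex: a beta-redex


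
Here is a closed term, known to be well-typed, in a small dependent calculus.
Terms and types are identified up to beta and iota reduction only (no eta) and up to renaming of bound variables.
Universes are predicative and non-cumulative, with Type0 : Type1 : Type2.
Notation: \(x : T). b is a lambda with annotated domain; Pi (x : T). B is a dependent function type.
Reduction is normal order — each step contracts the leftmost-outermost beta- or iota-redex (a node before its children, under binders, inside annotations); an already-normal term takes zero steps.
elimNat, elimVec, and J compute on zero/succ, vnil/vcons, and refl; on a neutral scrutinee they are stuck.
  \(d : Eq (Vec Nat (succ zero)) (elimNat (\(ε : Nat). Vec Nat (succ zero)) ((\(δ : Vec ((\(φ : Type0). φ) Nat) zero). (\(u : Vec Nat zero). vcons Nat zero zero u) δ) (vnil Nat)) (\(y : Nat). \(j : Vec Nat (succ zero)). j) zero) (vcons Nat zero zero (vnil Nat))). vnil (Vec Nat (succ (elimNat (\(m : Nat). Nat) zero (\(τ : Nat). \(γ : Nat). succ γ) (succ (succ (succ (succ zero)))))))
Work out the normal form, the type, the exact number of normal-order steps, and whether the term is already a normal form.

reduced normal form:
  \(d : Eq (Vec Nat (succ zero)) (vcons Nat zero zero (vnil Nat)) (vcons Nat zero zero (vnil Nat))). vnil (Vec Nat (succ (succ (succ (succ (succ zero))))))
the term's type:
  Pi (d : Eq (Vec Nat (succ zero)) (vcons Nat zero zero (vnil Nat)) (vcons Nat zero zero (vnil Nat))). Vec (Vec Nat (succ (succ (succ (succ (succ zero)))))) zero
steps to reach normal form (normal order): 16
term was already normal: no
first redex: an elimNat iota-redex


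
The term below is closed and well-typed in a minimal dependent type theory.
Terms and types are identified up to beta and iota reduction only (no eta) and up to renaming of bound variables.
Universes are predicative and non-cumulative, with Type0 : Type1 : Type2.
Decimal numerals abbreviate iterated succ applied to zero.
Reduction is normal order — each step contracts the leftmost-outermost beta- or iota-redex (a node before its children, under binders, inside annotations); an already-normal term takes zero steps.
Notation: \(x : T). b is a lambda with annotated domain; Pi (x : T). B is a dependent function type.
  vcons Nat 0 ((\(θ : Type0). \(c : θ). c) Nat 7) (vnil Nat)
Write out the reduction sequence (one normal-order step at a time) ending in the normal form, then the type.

reduction (normal order):
  vcons Nat 0 ((\(θ : Type0). \(c : θ). c) Nat 7) (vnil Nat)
  ~> vcons Nat 0 ((\(θ : Nat). θ) 7) (vnil Nat)
  ~> vcons Nat 0 7 (vnil Nat)
type:
  Vec Nat 1


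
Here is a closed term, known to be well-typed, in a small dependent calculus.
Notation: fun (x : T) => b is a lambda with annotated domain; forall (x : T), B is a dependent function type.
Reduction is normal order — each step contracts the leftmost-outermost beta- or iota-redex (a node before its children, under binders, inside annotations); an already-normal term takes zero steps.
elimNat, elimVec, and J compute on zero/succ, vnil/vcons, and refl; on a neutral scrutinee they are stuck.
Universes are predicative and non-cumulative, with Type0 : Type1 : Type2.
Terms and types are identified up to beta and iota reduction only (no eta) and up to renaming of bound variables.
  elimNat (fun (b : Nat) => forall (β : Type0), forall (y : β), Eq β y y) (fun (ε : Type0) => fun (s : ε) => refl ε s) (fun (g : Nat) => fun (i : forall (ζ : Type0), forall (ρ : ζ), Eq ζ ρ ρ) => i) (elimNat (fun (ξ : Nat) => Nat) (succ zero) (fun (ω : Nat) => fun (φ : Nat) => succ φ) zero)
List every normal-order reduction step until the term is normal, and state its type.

reduction (normal order):
  elimNat (fun (b : Nat) => forall (β : Type0), forall (y : β), Eq β y y) (fun (ε : Type0) => fun (s : ε) => refl ε s) (fun (g : Nat) => fun (i : forall (ζ : Type0), forall (ρ : ζ), Eq ζ ρ ρ) => i) (elimNat (fun (ξ : Nat) => Nat) (succ zero) (fun (ω : Nat) => fun (φ : Nat) => succ φ) zero)
  ~> elimNat (fun (b : Nat) => forall (β : Type0), forall (y : β), Eq β y y) (fun (ε : Type0) => fun (s : ε) => refl ε s) (fun (g : Nat) => fun (i : forall (ζ : Type0), forall (ρ : ζ), Eq ζ ρ ρ) => i) (succ zero)
  ~> (fun (b : Nat) => fun (β : forall (y : Type0), forall (ε : y), Eq y ε ε) => β) zero (elimNat (fun (s : Nat) => forall (g : Type0), forall (i : g), Eq g i i) (fun (ζ : Type0) => fun (ρ : ζ) => refl ζ ρ) (fun (ξ : Nat) => fun (ω : forall (φ : Type0), forall (σ : φ), Eq φ σ σ) => ω) zero)
  ~> (fun (b : forall (β : Type0), forall (y : β), Eq β y y) => b) (elimNat (fun (ε : Nat) => forall (s : Type0), forall (g : s), Eq s g g) (fun (i : Type0) => fun (ζ : i) => refl i ζ) (fun (ρ : Nat) => fun (ξ : forall (ω : Type0), forall (φ : ω), Eq ω φ φ) => ξ) zero)
  ~> elimNat (fun (b : Nat) => forall (β : Type0), forall (y : β), Eq β y y) (fun (ε : Type0) => fun (s : ε) => refl ε s) (fun (g : Nat) => fun (i : forall (ζ : Type0), forall (ρ : ζ), Eq ζ ρ ρ) => i) zero
  ~> fun (b : Type0) => fun (β : b) => refl b β
type:
  forall (b : Type0), forall (β : b), Eq b β β


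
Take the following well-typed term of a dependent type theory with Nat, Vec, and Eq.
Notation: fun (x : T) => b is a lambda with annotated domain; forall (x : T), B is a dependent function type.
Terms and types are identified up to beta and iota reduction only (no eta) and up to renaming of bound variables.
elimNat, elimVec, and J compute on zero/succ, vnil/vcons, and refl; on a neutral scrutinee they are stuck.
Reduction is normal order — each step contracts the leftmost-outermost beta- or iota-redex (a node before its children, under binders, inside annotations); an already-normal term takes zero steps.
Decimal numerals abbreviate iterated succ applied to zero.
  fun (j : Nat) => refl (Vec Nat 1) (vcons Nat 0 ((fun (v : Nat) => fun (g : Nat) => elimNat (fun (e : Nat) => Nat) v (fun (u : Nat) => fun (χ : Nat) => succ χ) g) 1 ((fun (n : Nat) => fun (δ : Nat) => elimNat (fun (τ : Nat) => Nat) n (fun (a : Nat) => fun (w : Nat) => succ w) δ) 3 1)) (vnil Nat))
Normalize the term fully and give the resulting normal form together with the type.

resulting normal form:
  fun (j : Nat) => refl (Vec Nat 1) (vcons Nat 0 5 (vnil Nat))
type:
  forall (j : Nat), Eq (Vec Nat 1) (vcons Nat 0 5 (vnil Nat)) (vcons Nat 0 5 (vnil Nat))
observation: normalization takes exactly 21 steps under the normal-order strategy.


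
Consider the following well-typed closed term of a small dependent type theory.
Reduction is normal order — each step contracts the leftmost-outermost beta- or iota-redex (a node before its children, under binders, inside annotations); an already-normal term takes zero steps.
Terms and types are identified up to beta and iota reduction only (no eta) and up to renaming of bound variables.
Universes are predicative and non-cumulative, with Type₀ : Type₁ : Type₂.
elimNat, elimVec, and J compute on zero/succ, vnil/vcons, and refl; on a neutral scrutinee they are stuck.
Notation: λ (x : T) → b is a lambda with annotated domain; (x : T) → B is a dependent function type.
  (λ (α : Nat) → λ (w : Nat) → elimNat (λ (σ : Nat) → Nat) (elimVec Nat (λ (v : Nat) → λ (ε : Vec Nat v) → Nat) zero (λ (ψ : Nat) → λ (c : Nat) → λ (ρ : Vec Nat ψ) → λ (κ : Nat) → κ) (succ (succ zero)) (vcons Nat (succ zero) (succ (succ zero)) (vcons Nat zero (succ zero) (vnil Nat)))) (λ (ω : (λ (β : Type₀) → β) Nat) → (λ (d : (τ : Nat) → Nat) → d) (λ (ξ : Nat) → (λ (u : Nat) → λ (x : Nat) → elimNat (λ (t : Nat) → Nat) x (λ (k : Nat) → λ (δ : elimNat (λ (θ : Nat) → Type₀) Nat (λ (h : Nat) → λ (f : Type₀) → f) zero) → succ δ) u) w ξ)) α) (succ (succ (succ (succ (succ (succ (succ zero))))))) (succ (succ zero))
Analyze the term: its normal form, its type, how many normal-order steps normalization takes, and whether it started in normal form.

normal form:
  succ (succ (succ (succ (succ (succ (succ (succ (succ (succ (succ (succ (succ (succ zero)))))))))))))
type:
  Nat
normal-order step count: 105
already normal: no
first contracted redex: a beta-redex


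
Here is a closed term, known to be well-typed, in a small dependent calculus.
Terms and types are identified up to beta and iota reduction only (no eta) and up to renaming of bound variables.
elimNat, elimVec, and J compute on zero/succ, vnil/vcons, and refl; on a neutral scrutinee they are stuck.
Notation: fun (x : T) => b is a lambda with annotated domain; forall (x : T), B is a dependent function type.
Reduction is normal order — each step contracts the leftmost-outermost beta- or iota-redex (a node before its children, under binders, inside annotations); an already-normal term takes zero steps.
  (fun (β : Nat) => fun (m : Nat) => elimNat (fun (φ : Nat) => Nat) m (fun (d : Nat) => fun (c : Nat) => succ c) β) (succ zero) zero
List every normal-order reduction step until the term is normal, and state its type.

normal-order reduction sequence:
  (fun (β : Nat) => fun (m : Nat) => elimNat (fun (φ : Nat) => Nat) m (fun (d : Nat) => fun (c : Nat) => succ c) β) (succ zero) zero
  ~> (fun (β : Nat) => elimNat (fun (m : Nat) => Nat) β (fun (φ : Nat) => fun (d : Nat) => succ d) (succ zero)) zero
  ~> elimNat (fun (β : Nat) => Nat) zero (fun (m : Nat) => fun (φ : Nat) => succ φ) (succ zero)
  ~> (fun (β : Nat) => fun (m : Nat) => succ m) zero (elimNat (fun (φ : Nat) => Nat) zero (fun (d : Nat) => fun (c : Nat) => succ c) zero)
  ~> (fun (β : Nat) => succ β) (elimNat (fun (m : Nat) => Nat) zero (fun (φ : Nat) => fun (d : Nat) => succ d) zero)
  ~> succ (elimNat (fun (β : Nat) => Nat) zero (fun (m : Nat) => fun (φ : Nat) => succ φ) zero)
  ~> succ zero
type:
  Nat


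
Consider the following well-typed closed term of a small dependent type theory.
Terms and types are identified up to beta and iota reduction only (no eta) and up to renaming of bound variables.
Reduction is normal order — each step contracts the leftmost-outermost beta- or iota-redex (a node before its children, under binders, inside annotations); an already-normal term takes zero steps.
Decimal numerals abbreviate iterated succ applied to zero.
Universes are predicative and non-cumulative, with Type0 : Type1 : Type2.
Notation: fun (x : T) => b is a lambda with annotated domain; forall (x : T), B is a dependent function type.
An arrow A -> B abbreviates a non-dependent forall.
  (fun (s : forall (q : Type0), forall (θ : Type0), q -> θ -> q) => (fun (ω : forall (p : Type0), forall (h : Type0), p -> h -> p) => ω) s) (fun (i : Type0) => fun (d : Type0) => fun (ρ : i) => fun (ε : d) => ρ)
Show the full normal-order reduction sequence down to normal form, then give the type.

reduction (normal order):
  (fun (s : forall (q : Type0), forall (θ : Type0), q -> θ -> q) => (fun (ω : forall (p : Type0), forall (h : Type0), p -> h -> p) => ω) s) (fun (i : Type0) => fun (d : Type0) => fun (ρ : i) => fun (ε : d) => ρ)
  ~> (fun (s : forall (q : Type0), forall (θ : Type0), q -> θ -> q) => s) (fun (ω : Type0) => fun (p : Type0) => fun (h : ω) => fun (i : p) => h)
  ~> fun (s : Type0) => fun (q : Type0) => fun (θ : s) => fun (ω : q) => θ
type:
  forall (s : Type0), forall (q : Type0), s -> q -> s


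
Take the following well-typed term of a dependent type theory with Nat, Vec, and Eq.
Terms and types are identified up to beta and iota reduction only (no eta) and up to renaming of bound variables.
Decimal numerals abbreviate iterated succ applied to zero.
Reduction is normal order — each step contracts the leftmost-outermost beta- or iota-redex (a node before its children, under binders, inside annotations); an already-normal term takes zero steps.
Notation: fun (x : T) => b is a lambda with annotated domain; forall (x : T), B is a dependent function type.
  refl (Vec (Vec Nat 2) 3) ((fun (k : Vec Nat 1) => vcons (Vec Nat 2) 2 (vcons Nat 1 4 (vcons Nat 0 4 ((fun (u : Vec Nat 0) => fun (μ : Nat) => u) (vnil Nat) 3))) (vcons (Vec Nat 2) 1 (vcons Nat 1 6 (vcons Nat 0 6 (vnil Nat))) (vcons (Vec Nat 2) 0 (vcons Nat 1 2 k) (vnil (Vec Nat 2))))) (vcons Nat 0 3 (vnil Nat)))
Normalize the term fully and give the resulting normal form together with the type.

resulting normal form:
  refl (Vec (Vec Nat 2) 3) (vcons (Vec Nat 2) 2 (vcons Nat 1 4 (vcons Nat 0 4 (vnil Nat))) (vcons (Vec Nat 2) 1 (vcons Nat 1 6 (vcons Nat 0 6 (vnil Nat))) (vcons (Vec Nat 2) 0 (vcons Nat 1 2 (vcons Nat 0 3 (vnil Nat))) (vnil (Vec Nat 2)))))
type:
  Eq (Vec (Vec Nat 2) 3) (vcons (Vec Nat 2) 2 (vcons Nat 1 4 (vcons Nat 0 4 (vnil Nat))) (vcons (Vec Nat 2) 1 (vcons Nat 1 6 (vcons Nat 0 6 (vnil Nat))) (vcons (Vec Nat 2) 0 (vcons Nat 1 2 (vcons Nat 0 3 (vnil Nat))) (vnil (Vec Nat 2))))) (vcons (Vec Nat 2) 2 (vcons Nat 1 4 (vcons Nat 0 4 (vnil Nat))) (vcons (Vec Nat 2) 1 (vcons Nat 1 6 (vcons Nat 0 6 (vnil Nat))) (vcons (Vec Nat 2) 0 (vcons Nat 1 2 (vcons Nat 0 3 (vnil Nat))) (vnil (Vec Nat 2)))))


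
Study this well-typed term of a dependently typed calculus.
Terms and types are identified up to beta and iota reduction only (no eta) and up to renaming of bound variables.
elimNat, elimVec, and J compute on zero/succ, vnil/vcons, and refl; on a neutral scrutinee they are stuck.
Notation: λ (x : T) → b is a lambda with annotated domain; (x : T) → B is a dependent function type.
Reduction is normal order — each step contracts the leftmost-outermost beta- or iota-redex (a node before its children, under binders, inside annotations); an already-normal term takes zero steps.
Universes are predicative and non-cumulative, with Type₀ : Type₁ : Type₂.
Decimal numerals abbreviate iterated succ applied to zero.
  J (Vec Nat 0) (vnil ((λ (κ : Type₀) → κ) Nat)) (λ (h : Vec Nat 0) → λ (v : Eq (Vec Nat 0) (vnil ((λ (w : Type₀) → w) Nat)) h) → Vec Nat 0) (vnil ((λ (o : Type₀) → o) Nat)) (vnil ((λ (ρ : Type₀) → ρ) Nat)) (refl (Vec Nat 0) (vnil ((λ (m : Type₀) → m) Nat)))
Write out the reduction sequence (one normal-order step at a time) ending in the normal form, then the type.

reduction (normal order):
  J (Vec Nat 0) (vnil ((λ (κ : Type₀) → κ) Nat)) (λ (h : Vec Nat 0) → λ (v : Eq (Vec Nat 0) (vnil ((λ (w : Type₀) → w) Nat)) h) → Vec Nat 0) (vnil ((λ (o : Type₀) → o) Nat)) (vnil ((λ (ρ : Type₀) → ρ) Nat)) (refl (Vec Nat 0) (vnil ((λ (m : Type₀) → m) Nat)))
  ~> vnil ((λ (κ : Type₀) → κ) Nat)
  ~> vnil Nat
the term's type:
  Vec Nat 0


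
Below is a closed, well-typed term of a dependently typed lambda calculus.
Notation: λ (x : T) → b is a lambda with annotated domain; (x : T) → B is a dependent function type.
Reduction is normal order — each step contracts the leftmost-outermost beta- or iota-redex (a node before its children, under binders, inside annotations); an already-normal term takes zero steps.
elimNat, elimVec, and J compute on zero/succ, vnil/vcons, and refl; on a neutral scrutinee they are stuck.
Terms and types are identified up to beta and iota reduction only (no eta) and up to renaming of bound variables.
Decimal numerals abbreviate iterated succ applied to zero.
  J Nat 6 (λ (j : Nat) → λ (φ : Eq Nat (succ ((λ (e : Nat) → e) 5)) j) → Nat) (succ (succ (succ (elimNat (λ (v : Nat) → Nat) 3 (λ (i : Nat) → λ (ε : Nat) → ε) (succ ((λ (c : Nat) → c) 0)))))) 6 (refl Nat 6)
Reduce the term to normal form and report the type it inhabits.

reduced normal form:
  6
the term's type:
  Nat


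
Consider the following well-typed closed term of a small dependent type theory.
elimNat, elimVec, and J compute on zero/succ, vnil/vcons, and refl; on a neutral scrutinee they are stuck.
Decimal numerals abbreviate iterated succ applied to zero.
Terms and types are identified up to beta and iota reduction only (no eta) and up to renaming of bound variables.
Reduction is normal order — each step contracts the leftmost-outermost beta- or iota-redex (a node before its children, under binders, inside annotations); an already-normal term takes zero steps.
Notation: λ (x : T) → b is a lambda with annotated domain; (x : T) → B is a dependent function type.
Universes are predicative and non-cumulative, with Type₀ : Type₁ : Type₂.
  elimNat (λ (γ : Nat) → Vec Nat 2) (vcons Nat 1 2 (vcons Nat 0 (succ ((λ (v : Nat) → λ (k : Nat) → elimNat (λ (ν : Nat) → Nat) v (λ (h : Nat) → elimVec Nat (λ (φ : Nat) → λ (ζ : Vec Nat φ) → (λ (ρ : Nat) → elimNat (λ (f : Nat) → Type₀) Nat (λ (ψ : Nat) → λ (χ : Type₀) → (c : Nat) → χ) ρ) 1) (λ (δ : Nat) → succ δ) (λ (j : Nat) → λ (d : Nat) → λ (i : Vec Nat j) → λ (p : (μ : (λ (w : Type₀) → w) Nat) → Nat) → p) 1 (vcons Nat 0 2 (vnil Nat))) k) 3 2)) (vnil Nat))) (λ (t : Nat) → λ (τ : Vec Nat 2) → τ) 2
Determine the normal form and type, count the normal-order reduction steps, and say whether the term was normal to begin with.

reduced normal form:
  vcons Nat 1 2 (vcons Nat 0 6 (vnil Nat))
type:
  Vec Nat 2
steps to reach normal form (normal order): 28
started in normal form: no
first redex: an elimNat iota-redex


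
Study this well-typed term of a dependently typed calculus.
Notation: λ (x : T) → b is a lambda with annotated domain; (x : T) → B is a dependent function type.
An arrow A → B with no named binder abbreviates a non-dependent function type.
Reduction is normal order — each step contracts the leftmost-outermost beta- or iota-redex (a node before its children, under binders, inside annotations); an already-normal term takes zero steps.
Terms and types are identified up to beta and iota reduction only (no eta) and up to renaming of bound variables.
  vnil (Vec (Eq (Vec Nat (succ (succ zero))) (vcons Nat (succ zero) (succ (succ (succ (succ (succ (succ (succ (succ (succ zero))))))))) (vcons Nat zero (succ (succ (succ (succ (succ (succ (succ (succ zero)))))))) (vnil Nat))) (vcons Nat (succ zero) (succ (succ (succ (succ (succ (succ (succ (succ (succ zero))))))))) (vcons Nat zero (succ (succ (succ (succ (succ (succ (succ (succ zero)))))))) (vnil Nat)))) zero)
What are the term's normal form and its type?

normal form:
  vnil (Vec (Eq (Vec Nat (succ (succ zero))) (vcons Nat (succ zero) (succ (succ (succ (succ (succ (succ (succ (succ (succ zero))))))))) (vcons Nat zero (succ (succ (succ (succ (succ (succ (succ (succ zero)))))))) (vnil Nat))) (vcons Nat (succ zero) (succ (succ (succ (succ (succ (succ (succ (succ (succ zero))))))))) (vcons Nat zero (succ (succ (succ (succ (succ (succ (succ (succ zero)))))))) (vnil Nat)))) zero)
type:
  Vec (Vec (Eq (Vec Nat (succ (succ zero))) (vcons Nat (succ zero) (succ (succ (succ (succ (succ (succ (succ (succ (succ zero))))))))) (vcons Nat zero (succ (succ (succ (succ (succ (succ (succ (succ zero)))))))) (vnil Nat))) (vcons Nat (succ zero) (succ (succ (succ (succ (succ (succ (succ (succ (succ zero))))))))) (vcons Nat zero (succ (succ (succ (succ (succ (succ (succ (succ zero)))))))) (vnil Nat)))) zero) zero


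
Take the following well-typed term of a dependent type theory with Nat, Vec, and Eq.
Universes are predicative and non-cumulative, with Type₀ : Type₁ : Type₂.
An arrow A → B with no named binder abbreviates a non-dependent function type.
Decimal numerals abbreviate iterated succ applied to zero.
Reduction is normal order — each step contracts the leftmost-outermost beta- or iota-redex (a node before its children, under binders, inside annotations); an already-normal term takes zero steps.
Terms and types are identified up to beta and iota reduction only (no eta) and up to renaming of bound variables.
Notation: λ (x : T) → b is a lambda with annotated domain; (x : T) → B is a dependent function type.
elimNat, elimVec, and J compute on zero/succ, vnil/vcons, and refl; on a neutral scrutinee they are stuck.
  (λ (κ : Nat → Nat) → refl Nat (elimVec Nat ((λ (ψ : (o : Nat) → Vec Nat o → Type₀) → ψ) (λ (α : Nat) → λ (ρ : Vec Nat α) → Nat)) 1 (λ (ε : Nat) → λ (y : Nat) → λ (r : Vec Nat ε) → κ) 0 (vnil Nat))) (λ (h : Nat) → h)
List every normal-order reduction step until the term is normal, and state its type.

normal-order reduction sequence:
  (λ (κ : Nat → Nat) → refl Nat (elimVec Nat ((λ (ψ : (o : Nat) → Vec Nat o → Type₀) → ψ) (λ (α : Nat) → λ (ρ : Vec Nat α) → Nat)) 1 (λ (ε : Nat) → λ (y : Nat) → λ (r : Vec Nat ε) → κ) 0 (vnil Nat))) (λ (h : Nat) → h)
  ~> refl Nat (elimVec Nat ((λ (κ : (ψ : Nat) → Vec Nat ψ → Type₀) → κ) (λ (o : Nat) → λ (α : Vec Nat o) → Nat)) 1 (λ (ρ : Nat) → λ (ε : Nat) → λ (y : Vec Nat ρ) → λ (r : Nat) → r) 0 (vnil Nat))
  ~> refl Nat 1
type:
  Eq Nat 1 1


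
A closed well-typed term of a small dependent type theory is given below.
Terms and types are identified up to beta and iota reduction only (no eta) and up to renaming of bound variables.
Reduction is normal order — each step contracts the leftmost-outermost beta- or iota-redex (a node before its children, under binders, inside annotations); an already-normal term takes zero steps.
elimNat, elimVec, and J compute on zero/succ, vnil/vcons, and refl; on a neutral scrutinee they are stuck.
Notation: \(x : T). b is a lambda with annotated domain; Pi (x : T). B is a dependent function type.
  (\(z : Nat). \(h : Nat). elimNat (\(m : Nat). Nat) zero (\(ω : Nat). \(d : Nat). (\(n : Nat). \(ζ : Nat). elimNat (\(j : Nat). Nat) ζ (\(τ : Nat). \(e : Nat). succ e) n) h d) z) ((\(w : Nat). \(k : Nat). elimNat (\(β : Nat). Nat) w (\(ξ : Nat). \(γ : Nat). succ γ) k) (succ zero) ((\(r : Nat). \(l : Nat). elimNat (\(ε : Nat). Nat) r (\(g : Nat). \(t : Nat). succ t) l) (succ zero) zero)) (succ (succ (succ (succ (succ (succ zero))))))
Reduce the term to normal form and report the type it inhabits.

reduced normal form:
  succ (succ (succ (succ (succ (succ (succ (succ (succ (succ (succ (succ zero)))))))))))
inferred type:
  Nat
observation: normalization takes exactly 39 steps under the normal-order strategy.


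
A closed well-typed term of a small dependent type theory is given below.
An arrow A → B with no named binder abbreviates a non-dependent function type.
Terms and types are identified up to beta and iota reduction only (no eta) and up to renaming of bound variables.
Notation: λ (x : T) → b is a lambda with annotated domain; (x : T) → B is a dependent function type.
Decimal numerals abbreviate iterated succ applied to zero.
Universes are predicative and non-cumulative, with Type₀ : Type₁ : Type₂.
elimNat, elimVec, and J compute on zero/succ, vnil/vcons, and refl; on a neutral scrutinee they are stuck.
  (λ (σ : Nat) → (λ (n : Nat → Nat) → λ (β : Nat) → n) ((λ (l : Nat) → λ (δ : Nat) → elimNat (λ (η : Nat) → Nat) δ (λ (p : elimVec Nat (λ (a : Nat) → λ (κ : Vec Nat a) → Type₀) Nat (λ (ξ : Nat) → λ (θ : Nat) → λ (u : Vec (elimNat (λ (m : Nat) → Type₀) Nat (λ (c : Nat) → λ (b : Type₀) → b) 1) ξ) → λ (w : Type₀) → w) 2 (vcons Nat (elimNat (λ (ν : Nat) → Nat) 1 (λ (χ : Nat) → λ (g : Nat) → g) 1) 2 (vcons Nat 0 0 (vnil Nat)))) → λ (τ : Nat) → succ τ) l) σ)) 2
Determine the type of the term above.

the term's type:
  Nat → Nat → Nat


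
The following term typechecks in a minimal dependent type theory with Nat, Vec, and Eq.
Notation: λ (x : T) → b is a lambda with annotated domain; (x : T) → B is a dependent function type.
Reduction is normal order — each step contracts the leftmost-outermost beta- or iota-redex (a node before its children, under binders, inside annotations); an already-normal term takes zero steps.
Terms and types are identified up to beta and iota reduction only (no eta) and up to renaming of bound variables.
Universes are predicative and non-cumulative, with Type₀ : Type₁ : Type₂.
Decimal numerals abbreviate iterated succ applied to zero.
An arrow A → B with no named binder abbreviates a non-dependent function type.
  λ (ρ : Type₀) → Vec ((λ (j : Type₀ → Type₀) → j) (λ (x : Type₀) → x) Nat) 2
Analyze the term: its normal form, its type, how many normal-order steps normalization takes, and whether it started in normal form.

reduced normal form:
  λ (ρ : Type₀) → Vec Nat 2
inferred type:
  Type₀ → Type₀
steps to reach normal form (normal order): 2
already normal: no
first redex: a beta-redex


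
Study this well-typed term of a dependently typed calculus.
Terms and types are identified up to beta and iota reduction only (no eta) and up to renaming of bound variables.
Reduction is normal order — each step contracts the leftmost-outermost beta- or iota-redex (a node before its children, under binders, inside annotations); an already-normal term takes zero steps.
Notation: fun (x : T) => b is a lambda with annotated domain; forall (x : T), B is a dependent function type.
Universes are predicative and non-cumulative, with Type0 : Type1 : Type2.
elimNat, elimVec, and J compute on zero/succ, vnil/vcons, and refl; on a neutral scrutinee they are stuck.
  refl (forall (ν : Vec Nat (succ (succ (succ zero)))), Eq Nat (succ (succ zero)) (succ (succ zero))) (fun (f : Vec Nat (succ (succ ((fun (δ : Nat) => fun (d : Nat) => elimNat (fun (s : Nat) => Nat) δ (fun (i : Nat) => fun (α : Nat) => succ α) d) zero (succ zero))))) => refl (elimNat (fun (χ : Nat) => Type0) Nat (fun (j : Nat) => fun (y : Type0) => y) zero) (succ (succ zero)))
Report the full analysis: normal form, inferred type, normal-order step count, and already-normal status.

normal form:
  refl (forall (ν : Vec Nat (succ (succ (succ zero)))), Eq Nat (succ (succ zero)) (succ (succ zero))) (fun (f : Vec Nat (succ (succ (succ zero)))) => refl Nat (succ (succ zero)))
type:
  Eq (forall (ν : Vec Nat (succ (succ (succ zero)))), Eq Nat (succ (succ zero)) (succ (succ zero))) (fun (f : Vec Nat (succ (succ (succ zero)))) => refl Nat (succ (succ zero))) (fun (δ : Vec Nat (succ (succ (succ zero)))) => refl Nat (succ (succ zero)))
reduction steps (normal order): 7
started in normal form: no
first contracted redex: a beta-redex


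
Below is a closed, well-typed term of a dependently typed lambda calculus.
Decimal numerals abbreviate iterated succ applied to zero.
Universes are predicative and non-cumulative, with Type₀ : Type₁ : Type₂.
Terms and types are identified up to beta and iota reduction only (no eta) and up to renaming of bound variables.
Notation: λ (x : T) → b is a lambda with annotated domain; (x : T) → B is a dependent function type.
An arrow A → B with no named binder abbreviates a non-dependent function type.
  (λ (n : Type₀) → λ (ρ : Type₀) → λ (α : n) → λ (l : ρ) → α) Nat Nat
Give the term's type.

inferred type:
  Nat → Nat → Nat


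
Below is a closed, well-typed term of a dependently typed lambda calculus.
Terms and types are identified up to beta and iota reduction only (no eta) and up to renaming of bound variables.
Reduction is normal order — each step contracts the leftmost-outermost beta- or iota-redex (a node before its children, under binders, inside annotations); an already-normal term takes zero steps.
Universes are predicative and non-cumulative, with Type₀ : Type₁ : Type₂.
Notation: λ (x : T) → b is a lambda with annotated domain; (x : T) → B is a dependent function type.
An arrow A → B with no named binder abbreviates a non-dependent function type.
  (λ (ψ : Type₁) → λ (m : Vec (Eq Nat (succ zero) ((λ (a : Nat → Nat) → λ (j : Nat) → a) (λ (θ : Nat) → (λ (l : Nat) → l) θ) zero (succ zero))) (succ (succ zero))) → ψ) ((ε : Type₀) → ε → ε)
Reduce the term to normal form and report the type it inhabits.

normal form:
  λ (ψ : Vec (Eq Nat (succ zero) (succ zero)) (succ (succ zero))) → (m : Type₀) → m → m
type:
  Vec (Eq Nat (succ zero) (succ zero)) (succ (succ zero)) → Type₁
observation: contracting a beta-redex first, the term normalizes in 5 steps.


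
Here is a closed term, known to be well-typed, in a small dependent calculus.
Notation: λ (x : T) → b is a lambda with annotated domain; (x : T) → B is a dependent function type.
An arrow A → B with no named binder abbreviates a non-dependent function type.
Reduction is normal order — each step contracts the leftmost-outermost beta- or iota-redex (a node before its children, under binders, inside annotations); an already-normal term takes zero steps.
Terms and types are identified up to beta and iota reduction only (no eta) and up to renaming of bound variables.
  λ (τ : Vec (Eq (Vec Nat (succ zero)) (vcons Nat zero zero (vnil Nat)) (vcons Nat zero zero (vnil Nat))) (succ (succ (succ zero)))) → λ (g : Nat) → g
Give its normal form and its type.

reduced normal form:
  λ (τ : Vec (Eq (Vec Nat (succ zero)) (vcons Nat zero zero (vnil Nat)) (vcons Nat zero zero (vnil Nat))) (succ (succ (succ zero)))) → λ (g : Nat) → g
inferred type:
  Vec (Eq (Vec Nat (succ zero)) (vcons Nat zero zero (vnil Nat)) (vcons Nat zero zero (vnil Nat))) (succ (succ (succ zero))) → Nat → Nat


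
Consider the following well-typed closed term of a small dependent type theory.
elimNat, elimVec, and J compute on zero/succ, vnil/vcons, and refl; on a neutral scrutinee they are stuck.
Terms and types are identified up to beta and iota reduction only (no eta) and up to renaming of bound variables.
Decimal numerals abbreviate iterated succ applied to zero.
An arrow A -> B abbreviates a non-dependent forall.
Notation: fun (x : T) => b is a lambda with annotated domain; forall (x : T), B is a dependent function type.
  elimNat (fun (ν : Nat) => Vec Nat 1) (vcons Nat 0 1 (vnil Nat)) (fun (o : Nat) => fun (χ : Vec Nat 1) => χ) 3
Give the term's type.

type:
  Vec Nat 1


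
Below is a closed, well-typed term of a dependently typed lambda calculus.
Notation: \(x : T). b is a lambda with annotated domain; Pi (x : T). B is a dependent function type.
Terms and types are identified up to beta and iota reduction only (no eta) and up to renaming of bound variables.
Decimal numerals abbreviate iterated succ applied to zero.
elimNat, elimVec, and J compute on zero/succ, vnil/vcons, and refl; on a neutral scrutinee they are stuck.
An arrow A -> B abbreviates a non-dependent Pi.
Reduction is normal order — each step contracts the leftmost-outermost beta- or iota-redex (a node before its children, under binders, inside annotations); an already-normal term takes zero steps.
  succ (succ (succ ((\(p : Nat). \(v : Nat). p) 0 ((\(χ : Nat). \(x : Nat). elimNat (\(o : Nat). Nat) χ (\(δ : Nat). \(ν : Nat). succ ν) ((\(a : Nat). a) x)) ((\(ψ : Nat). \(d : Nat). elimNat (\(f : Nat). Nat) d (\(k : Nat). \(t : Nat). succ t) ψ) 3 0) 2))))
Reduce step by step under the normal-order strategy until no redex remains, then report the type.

reduction (normal order):
  succ (succ (succ ((\(p : Nat). \(v : Nat). p) 0 ((\(χ : Nat). \(x : Nat). elimNat (\(o : Nat). Nat) χ (\(δ : Nat). \(ν : Nat). succ ν) ((\(a : Nat). a) x)) ((\(ψ : Nat). \(d : Nat). elimNat (\(f : Nat). Nat) d (\(k : Nat). \(t : Nat). succ t) ψ) 3 0) 2))))
  ~> succ (succ (succ ((\(p : Nat). 0) ((\(v : Nat). \(χ : Nat). elimNat (\(x : Nat). Nat) v (\(o : Nat). \(δ : Nat). succ δ) ((\(ν : Nat). ν) χ)) ((\(a : Nat). \(ψ : Nat). elimNat (\(d : Nat). Nat) ψ (\(f : Nat). \(k : Nat). succ k) a) 3 0) 2))))
  ~> 3
inferred type:
  Nat


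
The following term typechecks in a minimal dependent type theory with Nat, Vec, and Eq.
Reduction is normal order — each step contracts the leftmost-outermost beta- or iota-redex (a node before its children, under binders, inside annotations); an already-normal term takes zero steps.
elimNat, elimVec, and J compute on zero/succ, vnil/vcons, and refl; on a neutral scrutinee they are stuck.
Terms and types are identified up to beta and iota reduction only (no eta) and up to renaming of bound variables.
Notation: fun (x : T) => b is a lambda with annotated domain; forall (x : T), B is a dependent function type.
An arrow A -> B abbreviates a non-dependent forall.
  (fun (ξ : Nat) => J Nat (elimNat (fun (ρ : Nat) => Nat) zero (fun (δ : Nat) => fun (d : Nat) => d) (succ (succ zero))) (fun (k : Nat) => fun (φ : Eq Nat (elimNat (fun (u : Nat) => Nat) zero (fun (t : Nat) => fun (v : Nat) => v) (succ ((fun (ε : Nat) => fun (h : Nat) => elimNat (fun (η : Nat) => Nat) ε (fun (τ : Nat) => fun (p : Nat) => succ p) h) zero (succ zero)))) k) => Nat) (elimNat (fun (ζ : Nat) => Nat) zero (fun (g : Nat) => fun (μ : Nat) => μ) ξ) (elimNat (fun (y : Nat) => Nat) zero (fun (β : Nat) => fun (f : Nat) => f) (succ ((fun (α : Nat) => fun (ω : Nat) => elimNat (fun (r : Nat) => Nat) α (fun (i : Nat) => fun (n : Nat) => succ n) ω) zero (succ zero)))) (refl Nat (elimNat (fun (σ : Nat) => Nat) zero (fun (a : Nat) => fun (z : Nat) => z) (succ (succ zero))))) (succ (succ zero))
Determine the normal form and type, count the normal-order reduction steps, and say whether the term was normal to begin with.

resulting normal form:
  zero
type:
  Nat
steps to reach normal form (normal order): 9
started in normal form: no
first contracted redex: a beta-redex
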